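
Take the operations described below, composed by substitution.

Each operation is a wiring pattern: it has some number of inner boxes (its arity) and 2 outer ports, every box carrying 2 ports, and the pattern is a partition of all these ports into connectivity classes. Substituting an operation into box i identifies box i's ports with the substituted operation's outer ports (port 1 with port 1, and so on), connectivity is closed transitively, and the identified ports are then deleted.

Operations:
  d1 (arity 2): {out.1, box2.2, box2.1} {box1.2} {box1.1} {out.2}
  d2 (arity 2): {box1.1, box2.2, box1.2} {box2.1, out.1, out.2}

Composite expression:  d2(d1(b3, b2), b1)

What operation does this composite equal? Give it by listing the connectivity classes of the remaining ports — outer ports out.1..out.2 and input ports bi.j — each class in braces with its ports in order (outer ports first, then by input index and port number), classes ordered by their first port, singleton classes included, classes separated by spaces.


Substituting into d2 glues patterns; closure does the rest.
through d1, on inputs (b3, b2): {out.1, b2.1, b2.2} {out.2} {b3.1} {b3.2} (out.j = stage outer ports)
through d2, on inputs (b3, b2, b1): {out.1, out.2, b1.1} {b1.2, b2.1, b2.2} {b3.1} {b3.2} (out.j = stage outer ports)

{out.1, out.2, b1.1} {b1.2, b2.1, b2.2} {b3.1} {b3.2}


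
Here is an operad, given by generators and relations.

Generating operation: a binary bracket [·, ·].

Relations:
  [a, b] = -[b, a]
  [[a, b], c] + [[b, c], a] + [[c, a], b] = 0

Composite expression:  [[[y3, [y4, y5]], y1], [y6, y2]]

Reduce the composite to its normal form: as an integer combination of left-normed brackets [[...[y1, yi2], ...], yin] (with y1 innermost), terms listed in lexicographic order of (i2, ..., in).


[[[[[y1, y3], y4], y5], y2], y6] - [[[[[y1, y3], y4], y5], y6], y2] - [[[[[y1, y3], y5], y4], y2], y6] + [[[[[y1, y3], y5], y4], y6], y2] - [[[[[y1, y4], y5], y3], y2], y6] + [[[[[y1, y4], y5], y3], y6], y2] + [[[[[y1, y5], y4], y3], y2], y6] - [[[[[y1, y5], y4], y3], y6], y2]

Expand each bracket as ab - ba; the y1-initial words give the coefficients.
Composite bracket: [[[y3, [y4, y5]], y1], [y6, y2]]
The bracket unfolds into 32 signed words via [a, b] = ab - ba (2^5 = 32).
The y1-initial words carry the normal form:
  sign of y1y3y4y5y2y6 is +1, so it contributes +[[[[[y1, y3], y4], y5], y2], y6]
  sign of y1y3y4y5y6y2 is -1, so it contributes -[[[[[y1, y3], y4], y5], y6], y2]
  sign of y1y3y5y4y2y6 is -1, so it contributes -[[[[[y1, y3], y5], y4], y2], y6]
  sign of y1y3y5y4y6y2 is +1, so it contributes +[[[[[y1, y3], y5], y4], y6], y2]
  sign of y1y4y5y3y2y6 is -1, so it contributes -[[[[[y1, y4], y5], y3], y2], y6]
  sign of y1y4y5y3y6y2 is +1, so it contributes +[[[[[y1, y4], y5], y3], y6], y2]
  sign of y1y5y4y3y2y6 is +1, so it contributes +[[[[[y1, y5], y4], y3], y2], y6]
  sign of y1y5y4y3y6y2 is -1, so it contributes -[[[[[y1, y5], y4], y3], y6], y2]


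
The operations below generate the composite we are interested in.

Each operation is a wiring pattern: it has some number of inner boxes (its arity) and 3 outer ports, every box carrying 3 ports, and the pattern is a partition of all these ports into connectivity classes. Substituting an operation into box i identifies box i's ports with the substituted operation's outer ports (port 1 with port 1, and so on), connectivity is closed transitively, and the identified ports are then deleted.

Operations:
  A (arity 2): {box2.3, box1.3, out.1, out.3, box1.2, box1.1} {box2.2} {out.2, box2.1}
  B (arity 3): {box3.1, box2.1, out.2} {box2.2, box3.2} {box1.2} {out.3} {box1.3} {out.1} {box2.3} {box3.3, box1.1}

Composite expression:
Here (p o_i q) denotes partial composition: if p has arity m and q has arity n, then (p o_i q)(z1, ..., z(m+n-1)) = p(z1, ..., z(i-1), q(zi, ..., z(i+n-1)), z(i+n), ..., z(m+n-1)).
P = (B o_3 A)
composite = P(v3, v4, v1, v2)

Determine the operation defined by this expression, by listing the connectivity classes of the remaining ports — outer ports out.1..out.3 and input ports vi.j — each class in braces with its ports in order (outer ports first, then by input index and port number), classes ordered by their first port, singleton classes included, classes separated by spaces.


{out.1} {out.2, v1.1, v1.2, v1.3, v2.3, v3.1, v4.1} {out.3} {v2.1, v4.2} {v2.2} {v3.2} {v3.3} {v4.3}

Connectivity passes through glued B-boundaries; trace each wire chain.
after A, the pattern on (v1, v2) reads {out.1, out.3, v1.1, v1.2, v1.3, v2.3} {out.2, v2.1} {v2.2} (out.j = its outer ports)
after B, the pattern on (v3, v4, v1, v2) reads {out.1} {out.2, v1.1, v1.2, v1.3, v2.3, v3.1, v4.1} {out.3} {v2.1, v4.2} {v2.2} {v3.2} {v3.3} {v4.3} (out.j = its outer ports)


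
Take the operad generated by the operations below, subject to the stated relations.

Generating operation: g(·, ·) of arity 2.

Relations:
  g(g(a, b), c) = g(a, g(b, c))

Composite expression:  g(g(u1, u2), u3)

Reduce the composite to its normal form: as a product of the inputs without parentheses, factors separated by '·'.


u1 · u2 · u3

All parenthesizations of g agree; list the u-inputs left to right.
g(u1, u2) reduces to u1 · u2
g(g(u1, u2), u3) reduces to u1 · u2 · u3


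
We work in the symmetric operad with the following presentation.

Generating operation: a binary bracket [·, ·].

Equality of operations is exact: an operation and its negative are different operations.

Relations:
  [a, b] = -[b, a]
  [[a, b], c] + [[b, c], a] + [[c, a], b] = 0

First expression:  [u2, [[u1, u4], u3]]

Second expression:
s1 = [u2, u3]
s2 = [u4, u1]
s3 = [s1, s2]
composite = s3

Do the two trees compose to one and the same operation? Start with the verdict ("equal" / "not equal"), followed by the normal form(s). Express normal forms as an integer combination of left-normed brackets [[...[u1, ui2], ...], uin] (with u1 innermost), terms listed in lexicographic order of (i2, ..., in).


not equal — first -[[[u1, u4], u3], u2], second [[[u1, u4], u2], u3] - [[[u1, u4], u3], u2]

In normal form, the first expression is -[[[u1, u4], u3], u2]
In normal form, the second expression is [[[u1, u4], u2], u3] - [[[u1, u4], u3], u2]
No match — not equal.


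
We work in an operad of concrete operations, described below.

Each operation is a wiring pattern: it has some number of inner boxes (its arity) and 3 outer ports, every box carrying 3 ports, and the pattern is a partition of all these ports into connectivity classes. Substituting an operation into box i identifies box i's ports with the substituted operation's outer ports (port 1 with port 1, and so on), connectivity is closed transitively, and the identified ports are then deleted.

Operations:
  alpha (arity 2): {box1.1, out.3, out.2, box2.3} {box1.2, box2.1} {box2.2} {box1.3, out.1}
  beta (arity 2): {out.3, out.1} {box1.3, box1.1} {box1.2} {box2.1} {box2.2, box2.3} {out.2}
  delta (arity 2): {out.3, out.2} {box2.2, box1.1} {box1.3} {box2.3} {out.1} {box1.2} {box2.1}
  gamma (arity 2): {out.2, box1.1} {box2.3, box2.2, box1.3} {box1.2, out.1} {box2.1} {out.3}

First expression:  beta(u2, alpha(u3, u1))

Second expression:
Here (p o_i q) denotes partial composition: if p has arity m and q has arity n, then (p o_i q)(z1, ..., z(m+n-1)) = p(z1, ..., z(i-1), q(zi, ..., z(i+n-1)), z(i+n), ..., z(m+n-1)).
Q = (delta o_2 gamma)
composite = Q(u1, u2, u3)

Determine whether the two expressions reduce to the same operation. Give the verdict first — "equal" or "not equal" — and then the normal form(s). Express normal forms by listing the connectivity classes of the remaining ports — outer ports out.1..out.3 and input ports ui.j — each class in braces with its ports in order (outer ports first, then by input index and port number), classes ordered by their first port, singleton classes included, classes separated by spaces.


not equal — first {out.1, out.3} {out.2} {u1.1, u3.2} {u1.2} {u1.3, u3.1} {u2.1, u2.3} {u2.2} {u3.3}, second {out.1} {out.2, out.3} {u1.1, u2.1} {u1.2} {u1.3} {u2.2} {u2.3, u3.2, u3.3} {u3.1}

Reducing the first expression gives {out.1, out.3} {out.2} {u1.1, u3.2} {u1.2} {u1.3, u3.1} {u2.1, u2.3} {u2.2} {u3.3}
Reducing the second expression gives {out.1} {out.2, out.3} {u1.1, u2.1} {u1.2} {u1.3} {u2.2} {u2.3, u3.2, u3.3} {u3.1}
The normal forms differ: not equal.


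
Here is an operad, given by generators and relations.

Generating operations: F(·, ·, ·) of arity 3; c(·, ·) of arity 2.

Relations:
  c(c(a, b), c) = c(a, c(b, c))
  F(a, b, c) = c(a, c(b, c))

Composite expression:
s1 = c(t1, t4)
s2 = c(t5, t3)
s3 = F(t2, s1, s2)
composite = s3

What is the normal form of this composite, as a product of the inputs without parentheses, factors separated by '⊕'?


t2 ⊕ t1 ⊕ t4 ⊕ t5 ⊕ t3


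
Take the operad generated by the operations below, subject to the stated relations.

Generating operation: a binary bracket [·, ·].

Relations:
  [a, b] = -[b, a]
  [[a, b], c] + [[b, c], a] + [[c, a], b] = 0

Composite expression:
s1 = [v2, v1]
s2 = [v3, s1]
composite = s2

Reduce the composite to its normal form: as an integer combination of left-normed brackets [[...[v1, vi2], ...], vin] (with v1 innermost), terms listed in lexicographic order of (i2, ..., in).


[[v1, v2], v3]

Skip Jacobi rewriting: expand, keep v1-initial words, read off terms.
Composite bracket: [v3, [v2, v1]]
Expanding via [a, b] = ab - ba: 4 signed words (2^2 = 4).
Collect the words opening with v1:
  the word v1v2v3 carries sign +1 and contributes +[[v1, v2], v3]


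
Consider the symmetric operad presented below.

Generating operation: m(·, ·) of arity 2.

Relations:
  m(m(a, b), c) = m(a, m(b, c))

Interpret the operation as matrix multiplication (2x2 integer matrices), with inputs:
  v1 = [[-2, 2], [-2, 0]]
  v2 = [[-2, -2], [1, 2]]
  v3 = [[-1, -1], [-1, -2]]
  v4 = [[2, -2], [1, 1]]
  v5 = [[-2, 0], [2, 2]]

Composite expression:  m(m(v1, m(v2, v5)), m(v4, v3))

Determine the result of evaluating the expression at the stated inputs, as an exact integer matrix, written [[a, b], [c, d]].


m(v2, v5) = [[0, -4], [2, 4]]
m(v1, m(v2, v5)) = [[4, 16], [0, 8]]
m(v4, v3) = [[0, 2], [-2, -3]]
m(m(v1, m(v2, v5)), m(v4, v3)) = [[-32, -40], [-16, -24]]

[[-32, -40], [-16, -24]]


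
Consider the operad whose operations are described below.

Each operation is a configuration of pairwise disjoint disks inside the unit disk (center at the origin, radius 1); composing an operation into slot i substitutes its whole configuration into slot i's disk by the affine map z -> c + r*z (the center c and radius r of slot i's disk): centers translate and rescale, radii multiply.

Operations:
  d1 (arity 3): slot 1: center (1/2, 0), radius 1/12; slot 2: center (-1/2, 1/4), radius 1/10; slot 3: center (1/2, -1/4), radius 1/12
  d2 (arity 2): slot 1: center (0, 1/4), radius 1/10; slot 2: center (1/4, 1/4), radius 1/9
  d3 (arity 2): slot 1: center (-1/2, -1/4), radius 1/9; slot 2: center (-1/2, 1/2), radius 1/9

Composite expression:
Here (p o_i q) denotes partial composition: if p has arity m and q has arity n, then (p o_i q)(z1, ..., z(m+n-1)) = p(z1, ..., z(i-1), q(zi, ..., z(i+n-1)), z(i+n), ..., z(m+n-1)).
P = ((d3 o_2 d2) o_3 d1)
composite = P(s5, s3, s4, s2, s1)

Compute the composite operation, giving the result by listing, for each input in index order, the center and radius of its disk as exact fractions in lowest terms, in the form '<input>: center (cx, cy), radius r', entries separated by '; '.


s1: center (-151/324, 85/162), radius 1/972; s2: center (-155/324, 43/81), radius 1/810; s3: center (-1/2, 19/36), radius 1/90; s4: center (-151/324, 19/36), radius 1/972; s5: center (-1/2, -1/4), radius 1/9

Each s-disk chains the slot maps above it in d3; radii multiply.
for s5, the 1-step affine chain lands on center (-1/2, -1/4), radius 1/9
for s3, the 2-step affine chain lands on center (-1/2, 19/36), radius 1/90
for s4, the 3-step affine chain lands on center (-151/324, 19/36), radius 1/972
for s2, the 3-step affine chain lands on center (-155/324, 43/81), radius 1/810
for s1, the 3-step affine chain lands on center (-151/324, 85/162), radius 1/972


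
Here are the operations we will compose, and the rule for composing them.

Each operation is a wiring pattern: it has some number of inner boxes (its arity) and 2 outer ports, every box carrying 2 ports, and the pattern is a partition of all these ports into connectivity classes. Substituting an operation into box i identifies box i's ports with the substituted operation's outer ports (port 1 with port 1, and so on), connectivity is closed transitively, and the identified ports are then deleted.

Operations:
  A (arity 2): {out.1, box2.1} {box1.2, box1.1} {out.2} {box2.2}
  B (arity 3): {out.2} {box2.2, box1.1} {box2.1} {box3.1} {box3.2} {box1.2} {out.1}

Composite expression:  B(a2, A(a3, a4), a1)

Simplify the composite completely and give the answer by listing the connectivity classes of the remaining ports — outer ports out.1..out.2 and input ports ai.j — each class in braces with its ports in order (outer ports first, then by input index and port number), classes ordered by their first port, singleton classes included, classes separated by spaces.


Two ports join when wires chain via B-identified ports.
composing A on (a3, a4), with out.j its own outer ports: {out.1, a4.1} {out.2} {a3.1, a3.2} {a4.2}
composing B on (a2, a3, a4, a1), with out.j its own outer ports: {out.1} {out.2} {a1.1} {a1.2} {a2.1} {a2.2} {a3.1, a3.2} {a4.1} {a4.2}

{out.1} {out.2} {a1.1} {a1.2} {a2.1} {a2.2} {a3.1, a3.2} {a4.1} {a4.2}


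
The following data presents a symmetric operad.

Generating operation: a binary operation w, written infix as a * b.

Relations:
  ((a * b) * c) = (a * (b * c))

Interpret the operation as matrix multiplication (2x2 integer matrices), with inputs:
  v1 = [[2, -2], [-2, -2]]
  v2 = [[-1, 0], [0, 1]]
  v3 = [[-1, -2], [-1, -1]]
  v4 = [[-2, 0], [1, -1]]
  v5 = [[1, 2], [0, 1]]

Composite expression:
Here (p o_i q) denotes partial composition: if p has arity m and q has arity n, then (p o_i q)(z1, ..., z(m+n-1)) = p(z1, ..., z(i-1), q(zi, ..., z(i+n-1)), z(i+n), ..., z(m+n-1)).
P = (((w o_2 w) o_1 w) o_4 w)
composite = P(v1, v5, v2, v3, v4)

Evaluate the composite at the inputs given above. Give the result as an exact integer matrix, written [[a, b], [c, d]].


(v1 * v5) = [[2, 2], [-2, -6]]
(v3 * v4) = [[0, 2], [1, 1]]
(v2 * (v3 * v4)) = [[0, -2], [1, 1]]
((v1 * v5) * (v2 * (v3 * v4))) = [[2, -2], [-6, -2]]

[[2, -2], [-6, -2]]


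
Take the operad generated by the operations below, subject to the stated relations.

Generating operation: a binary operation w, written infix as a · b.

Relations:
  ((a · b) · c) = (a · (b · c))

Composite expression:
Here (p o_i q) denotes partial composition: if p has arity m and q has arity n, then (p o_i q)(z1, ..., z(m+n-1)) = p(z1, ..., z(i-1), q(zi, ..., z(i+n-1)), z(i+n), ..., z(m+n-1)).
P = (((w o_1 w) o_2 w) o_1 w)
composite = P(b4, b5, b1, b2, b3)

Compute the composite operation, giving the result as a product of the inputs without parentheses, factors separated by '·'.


b4 · b5 · b1 · b2 · b3


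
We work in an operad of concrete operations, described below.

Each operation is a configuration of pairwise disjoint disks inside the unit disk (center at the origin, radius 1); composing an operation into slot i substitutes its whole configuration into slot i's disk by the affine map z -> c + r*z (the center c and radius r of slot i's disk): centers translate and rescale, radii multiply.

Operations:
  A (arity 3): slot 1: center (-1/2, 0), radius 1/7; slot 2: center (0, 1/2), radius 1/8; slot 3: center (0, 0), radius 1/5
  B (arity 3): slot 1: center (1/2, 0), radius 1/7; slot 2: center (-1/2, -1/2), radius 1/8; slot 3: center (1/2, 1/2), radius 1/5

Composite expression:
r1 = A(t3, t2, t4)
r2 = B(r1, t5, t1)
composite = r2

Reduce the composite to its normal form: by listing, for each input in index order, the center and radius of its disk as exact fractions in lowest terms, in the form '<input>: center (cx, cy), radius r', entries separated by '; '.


t1: center (1/2, 1/2), radius 1/5; t2: center (1/2, 1/14), radius 1/56; t3: center (3/7, 0), radius 1/49; t4: center (1/2, 0), radius 1/35; t5: center (-1/2, -1/2), radius 1/8

Each t-disk chains the slot maps above it in B; radii multiply.
input t3: applying the 2 nested substitutions gives center (3/7, 0), radius 1/49
input t2: applying the 2 nested substitutions gives center (1/2, 1/14), radius 1/56
input t4: applying the 2 nested substitutions gives center (1/2, 0), radius 1/35
input t5: applying the 1 nested substitution gives center (-1/2, -1/2), radius 1/8
input t1: applying the 1 nested substitution gives center (1/2, 1/2), radius 1/5


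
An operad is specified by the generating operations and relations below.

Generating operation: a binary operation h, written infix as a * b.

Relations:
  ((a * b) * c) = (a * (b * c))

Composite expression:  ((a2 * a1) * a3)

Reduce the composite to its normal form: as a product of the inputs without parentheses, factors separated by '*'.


a2 * a1 * a3

All parenthesizations of h agree; list the a-inputs left to right.
(a2 * a1) spells out as a2 * a1
((a2 * a1) * a3) spells out as a2 * a1 * a3


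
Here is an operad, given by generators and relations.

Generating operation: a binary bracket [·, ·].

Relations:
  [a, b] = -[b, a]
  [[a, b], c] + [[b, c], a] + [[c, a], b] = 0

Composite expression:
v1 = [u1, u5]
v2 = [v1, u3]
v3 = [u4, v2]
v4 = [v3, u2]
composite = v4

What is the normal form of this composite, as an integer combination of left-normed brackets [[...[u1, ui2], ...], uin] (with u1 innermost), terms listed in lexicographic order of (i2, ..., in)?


-[[[[u1, u5], u3], u4], u2]

In the tensor algebra, words opening u1 carry the u1-anchored form.
Composite bracket: [[u4, [[u1, u5], u3]], u2]
Expanding via [a, b] = ab - ba: 16 signed words (2^4 = 16).
Coefficients come from the u1-initial words:
  from u1u5u3u4u2, sign -1: term -[[[[u1, u5], u3], u4], u2]


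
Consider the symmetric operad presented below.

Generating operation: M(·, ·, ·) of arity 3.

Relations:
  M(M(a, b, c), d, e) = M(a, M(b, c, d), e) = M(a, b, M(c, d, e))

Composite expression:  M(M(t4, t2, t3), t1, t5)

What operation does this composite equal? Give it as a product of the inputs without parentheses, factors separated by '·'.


t4 · t2 · t3 · t1 · t5

The M-tree's shape is irrelevant; the t-reading-order decides.
M(t4, t2, t3) collapses to t4 · t2 · t3
M(M(t4, t2, t3), t1, t5) collapses to t4 · t2 · t3 · t1 · t5


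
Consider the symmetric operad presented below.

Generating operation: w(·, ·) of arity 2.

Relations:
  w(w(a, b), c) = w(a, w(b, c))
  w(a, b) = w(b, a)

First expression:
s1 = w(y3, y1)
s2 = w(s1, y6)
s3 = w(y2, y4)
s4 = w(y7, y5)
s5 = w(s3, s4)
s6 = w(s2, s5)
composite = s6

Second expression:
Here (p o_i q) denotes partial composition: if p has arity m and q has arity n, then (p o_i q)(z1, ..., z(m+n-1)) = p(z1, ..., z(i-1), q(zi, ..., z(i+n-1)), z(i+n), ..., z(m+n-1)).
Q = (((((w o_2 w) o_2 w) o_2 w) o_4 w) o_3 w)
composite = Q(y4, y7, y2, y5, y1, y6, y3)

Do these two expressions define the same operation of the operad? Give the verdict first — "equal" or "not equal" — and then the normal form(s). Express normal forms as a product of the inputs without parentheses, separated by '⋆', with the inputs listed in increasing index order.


equal — both sides give y1 ⋆ y2 ⋆ y3 ⋆ y4 ⋆ y5 ⋆ y6 ⋆ y7

In normal form, the first expression is y1 ⋆ y2 ⋆ y3 ⋆ y4 ⋆ y5 ⋆ y6 ⋆ y7
In normal form, the second expression is y1 ⋆ y2 ⋆ y3 ⋆ y4 ⋆ y5 ⋆ y6 ⋆ y7
The normal forms match — equal.


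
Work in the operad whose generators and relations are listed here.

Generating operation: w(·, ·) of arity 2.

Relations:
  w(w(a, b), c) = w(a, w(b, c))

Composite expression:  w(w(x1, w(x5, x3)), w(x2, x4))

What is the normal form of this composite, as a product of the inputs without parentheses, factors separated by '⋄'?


Associativity of w dissolves the nesting; only the x-input order survives.
w(x5, x3) flattens to x5 ⋄ x3
w(x1, w(x5, x3)) flattens to x1 ⋄ x5 ⋄ x3
w(x2, x4) flattens to x2 ⋄ x4
w(w(x1, w(x5, x3)), w(x2, x4)) flattens to x1 ⋄ x5 ⋄ x3 ⋄ x2 ⋄ x4

x1 ⋄ x5 ⋄ x3 ⋄ x2 ⋄ x4


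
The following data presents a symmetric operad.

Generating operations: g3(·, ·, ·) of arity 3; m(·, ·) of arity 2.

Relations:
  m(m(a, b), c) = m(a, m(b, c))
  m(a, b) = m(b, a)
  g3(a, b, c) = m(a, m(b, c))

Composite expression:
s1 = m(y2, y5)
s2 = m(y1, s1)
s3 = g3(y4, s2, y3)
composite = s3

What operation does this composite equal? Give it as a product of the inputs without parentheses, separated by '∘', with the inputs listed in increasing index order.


y1 ∘ y2 ∘ y3 ∘ y4 ∘ y5


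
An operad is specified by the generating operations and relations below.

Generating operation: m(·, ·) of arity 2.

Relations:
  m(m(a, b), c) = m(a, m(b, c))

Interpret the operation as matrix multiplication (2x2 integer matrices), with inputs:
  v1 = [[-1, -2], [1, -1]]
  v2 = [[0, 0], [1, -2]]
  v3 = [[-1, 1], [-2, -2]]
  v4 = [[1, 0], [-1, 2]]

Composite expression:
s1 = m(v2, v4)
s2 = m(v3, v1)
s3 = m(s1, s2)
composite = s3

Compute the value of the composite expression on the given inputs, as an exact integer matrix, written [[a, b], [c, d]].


m(v2, v4) = [[0, 0], [3, -4]]
m(v3, v1) = [[2, 1], [0, 6]]
m(m(v2, v4), m(v3, v1)) = [[0, 0], [6, -21]]

[[0, 0], [6, -21]]


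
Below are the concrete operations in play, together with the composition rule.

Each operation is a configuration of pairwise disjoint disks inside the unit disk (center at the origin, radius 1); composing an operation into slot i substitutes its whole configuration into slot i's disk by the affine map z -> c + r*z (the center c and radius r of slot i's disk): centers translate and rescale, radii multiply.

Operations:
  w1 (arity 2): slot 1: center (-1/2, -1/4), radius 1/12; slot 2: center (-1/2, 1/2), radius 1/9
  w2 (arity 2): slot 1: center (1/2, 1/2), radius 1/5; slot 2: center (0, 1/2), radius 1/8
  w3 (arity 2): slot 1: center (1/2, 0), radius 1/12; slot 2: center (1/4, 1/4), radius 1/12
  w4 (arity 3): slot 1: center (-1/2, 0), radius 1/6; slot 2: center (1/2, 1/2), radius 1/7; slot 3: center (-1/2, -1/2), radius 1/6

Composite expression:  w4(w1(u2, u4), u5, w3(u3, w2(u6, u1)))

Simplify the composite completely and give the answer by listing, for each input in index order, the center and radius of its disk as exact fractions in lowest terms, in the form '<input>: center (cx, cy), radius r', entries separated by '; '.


Affine substitution under w4: radii multiply and u-centers shift.
for u2, the 2-step affine chain lands on center (-7/12, -1/24), radius 1/72
for u4, the 2-step affine chain lands on center (-7/12, 1/12), radius 1/54
for u5, the 1-step affine chain lands on center (1/2, 1/2), radius 1/7
for u3, the 2-step affine chain lands on center (-5/12, -1/2), radius 1/72
for u6, the 3-step affine chain lands on center (-65/144, -65/144), radius 1/360
for u1, the 3-step affine chain lands on center (-11/24, -65/144), radius 1/576

u1: center (-11/24, -65/144), radius 1/576; u2: center (-7/12, -1/24), radius 1/72; u3: center (-5/12, -1/2), radius 1/72; u4: center (-7/12, 1/12), radius 1/54; u5: center (1/2, 1/2), radius 1/7; u6: center (-65/144, -65/144), radius 1/360


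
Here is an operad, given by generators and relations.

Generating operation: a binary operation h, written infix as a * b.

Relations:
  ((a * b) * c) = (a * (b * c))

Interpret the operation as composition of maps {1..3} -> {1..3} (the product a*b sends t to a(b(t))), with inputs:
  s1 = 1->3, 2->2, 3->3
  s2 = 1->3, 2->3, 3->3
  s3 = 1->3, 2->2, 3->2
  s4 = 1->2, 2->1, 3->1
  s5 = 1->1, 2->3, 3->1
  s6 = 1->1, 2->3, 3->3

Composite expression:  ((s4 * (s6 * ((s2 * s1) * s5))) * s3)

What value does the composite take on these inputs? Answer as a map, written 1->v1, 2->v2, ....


1->1, 2->1, 3->1

(s2 * s1) = 1->3, 2->3, 3->3
((s2 * s1) * s5) = 1->3, 2->3, 3->3
(s6 * ((s2 * s1) * s5)) = 1->3, 2->3, 3->3
(s4 * (s6 * ((s2 * s1) * s5))) = 1->1, 2->1, 3->1
((s4 * (s6 * ((s2 * s1) * s5))) * s3) = 1->1, 2->1, 3->1


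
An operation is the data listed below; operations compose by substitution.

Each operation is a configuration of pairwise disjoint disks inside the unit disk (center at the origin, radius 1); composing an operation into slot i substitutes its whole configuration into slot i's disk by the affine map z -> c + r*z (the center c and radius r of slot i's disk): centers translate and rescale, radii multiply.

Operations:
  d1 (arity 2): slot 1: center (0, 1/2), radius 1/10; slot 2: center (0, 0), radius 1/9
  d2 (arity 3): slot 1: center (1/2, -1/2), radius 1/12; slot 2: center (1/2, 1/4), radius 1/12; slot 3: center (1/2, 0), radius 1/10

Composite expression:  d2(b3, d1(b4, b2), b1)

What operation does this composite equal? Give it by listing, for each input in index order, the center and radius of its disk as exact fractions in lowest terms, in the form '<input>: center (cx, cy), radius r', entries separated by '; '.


b1: center (1/2, 0), radius 1/10; b2: center (1/2, 1/4), radius 1/108; b3: center (1/2, -1/2), radius 1/12; b4: center (1/2, 7/24), radius 1/120

Each b-disk chains the slot maps above it in d2; radii multiply.
for b3, the 1-step affine chain lands on center (1/2, -1/2), radius 1/12
for b4, the 2-step affine chain lands on center (1/2, 7/24), radius 1/120
for b2, the 2-step affine chain lands on center (1/2, 1/4), radius 1/108
for b1, the 1-step affine chain lands on center (1/2, 0), radius 1/10


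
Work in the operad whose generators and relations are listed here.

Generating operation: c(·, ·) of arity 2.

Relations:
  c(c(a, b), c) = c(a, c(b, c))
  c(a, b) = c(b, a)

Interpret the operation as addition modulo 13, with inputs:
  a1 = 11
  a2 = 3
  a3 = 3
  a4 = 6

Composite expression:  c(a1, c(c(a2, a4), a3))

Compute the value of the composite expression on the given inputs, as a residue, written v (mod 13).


10 (mod 13)

c(a2, a4) = 9
c(c(a2, a4), a3) = 12
c(a1, c(c(a2, a4), a3)) = 10


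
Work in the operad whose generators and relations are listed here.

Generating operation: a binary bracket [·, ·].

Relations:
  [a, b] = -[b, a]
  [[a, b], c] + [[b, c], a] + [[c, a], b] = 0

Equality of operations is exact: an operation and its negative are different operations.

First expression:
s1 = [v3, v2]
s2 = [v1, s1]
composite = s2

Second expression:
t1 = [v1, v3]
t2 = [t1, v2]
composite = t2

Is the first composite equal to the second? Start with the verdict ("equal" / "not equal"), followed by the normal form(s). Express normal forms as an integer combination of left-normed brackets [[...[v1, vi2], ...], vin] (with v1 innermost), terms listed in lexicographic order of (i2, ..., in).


The first expression reduces to -[[v1, v2], v3] + [[v1, v3], v2]
The second expression reduces to [[v1, v3], v2]
The normal forms differ: not equal.

not equal: they reduce to -[[v1, v2], v3] + [[v1, v3], v2] and [[v1, v3], v2]


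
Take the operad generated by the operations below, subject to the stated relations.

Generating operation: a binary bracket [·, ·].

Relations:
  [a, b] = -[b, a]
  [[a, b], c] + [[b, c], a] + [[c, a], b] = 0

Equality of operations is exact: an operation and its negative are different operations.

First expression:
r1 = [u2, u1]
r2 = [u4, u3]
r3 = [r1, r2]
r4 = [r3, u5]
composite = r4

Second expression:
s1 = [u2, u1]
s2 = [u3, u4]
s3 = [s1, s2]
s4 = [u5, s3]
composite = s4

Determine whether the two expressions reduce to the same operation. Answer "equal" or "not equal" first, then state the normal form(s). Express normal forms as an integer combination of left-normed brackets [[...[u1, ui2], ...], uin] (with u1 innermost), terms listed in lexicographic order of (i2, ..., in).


equal — both sides give [[[[u1, u2], u3], u4], u5] - [[[[u1, u2], u4], u3], u5]

The first expression, normalized: [[[[u1, u2], u3], u4], u5] - [[[[u1, u2], u4], u3], u5]
The second expression, normalized: [[[[u1, u2], u3], u4], u5] - [[[[u1, u2], u4], u3], u5]
Same normal form: equal.


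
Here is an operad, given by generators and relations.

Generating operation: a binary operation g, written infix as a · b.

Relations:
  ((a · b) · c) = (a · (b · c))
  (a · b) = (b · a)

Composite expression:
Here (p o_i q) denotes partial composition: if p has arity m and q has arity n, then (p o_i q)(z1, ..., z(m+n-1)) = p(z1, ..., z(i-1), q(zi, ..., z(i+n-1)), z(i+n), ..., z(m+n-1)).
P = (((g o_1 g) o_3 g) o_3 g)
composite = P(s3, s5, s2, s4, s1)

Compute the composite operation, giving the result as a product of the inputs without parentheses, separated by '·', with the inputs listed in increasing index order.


s1 · s2 · s3 · s4 · s5

Key point: g commutes, so take the s-inputs in any fixed order.
(s3 · s5) flattens to s3 · s5
(s2 · s4) flattens to s2 · s4
((s2 · s4) · s1) flattens to s2 · s4 · s1
((s3 · s5) · ((s2 · s4) · s1)) flattens to s3 · s5 · s2 · s4 · s1
commutativity sorts the factors: s1 · s2 · s3 · s4 · s5


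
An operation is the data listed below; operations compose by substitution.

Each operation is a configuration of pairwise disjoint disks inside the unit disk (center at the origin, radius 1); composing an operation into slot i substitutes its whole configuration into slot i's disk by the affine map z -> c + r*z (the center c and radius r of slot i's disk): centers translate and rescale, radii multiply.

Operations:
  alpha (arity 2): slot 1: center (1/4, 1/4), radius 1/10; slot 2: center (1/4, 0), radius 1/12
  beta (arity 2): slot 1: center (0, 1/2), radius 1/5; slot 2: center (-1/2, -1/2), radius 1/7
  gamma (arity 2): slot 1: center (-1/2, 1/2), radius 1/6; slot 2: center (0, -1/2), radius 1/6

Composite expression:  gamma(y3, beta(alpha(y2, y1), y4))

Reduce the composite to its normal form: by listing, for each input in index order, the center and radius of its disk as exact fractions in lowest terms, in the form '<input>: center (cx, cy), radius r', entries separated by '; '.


y1: center (1/120, -5/12), radius 1/360; y2: center (1/120, -49/120), radius 1/300; y3: center (-1/2, 1/2), radius 1/6; y4: center (-1/12, -7/12), radius 1/42


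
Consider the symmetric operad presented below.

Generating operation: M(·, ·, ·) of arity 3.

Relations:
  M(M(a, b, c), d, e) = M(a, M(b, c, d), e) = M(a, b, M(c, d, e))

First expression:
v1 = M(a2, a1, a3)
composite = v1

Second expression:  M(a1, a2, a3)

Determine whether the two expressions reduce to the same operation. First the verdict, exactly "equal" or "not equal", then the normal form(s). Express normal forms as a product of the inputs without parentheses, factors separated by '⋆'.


The first composite normalizes to a2 ⋆ a1 ⋆ a3
The second composite normalizes to a1 ⋆ a2 ⋆ a3
The normal forms differ: not equal.

not equal — first a2 ⋆ a1 ⋆ a3, second a1 ⋆ a2 ⋆ a3


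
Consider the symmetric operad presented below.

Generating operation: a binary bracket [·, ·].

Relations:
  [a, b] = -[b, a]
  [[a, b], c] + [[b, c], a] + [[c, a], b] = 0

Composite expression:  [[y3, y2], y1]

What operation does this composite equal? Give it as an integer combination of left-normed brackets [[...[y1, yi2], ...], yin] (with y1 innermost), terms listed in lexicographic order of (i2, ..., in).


[[y1, y2], y3] - [[y1, y3], y2]

Skip Jacobi rewriting: expand, keep y1-initial words, read off terms.
Composite bracket: [[y3, y2], y1]
The bracket unfolds into 4 signed words via [a, b] = ab - ba (2^2 = 4).
Words beginning with y1 determine it all:
  the word y1y2y3 carries sign +1 and contributes +[[y1, y2], y3]
  the word y1y3y2 carries sign -1 and contributes -[[y1, y3], y2]


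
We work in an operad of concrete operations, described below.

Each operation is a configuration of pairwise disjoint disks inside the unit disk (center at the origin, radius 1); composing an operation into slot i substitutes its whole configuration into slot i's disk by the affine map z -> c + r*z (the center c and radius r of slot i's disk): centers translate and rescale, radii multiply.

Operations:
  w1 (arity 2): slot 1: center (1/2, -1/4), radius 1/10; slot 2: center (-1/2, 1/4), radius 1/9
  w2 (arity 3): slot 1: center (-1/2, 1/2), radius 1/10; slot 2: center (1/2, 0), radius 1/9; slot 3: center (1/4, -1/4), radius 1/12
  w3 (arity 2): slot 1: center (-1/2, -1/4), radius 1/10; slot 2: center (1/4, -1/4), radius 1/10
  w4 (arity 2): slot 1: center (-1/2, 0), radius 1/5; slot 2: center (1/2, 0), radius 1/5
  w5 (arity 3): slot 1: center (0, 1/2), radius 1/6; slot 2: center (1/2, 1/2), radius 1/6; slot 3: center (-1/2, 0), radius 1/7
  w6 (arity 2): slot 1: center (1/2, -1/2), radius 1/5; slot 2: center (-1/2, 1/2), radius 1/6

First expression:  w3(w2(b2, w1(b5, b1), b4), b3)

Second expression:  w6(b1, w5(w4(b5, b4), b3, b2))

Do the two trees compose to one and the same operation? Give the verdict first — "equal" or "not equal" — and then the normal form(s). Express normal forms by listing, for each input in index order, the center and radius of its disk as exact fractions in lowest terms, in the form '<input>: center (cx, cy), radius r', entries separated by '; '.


not equal; first: b1: center (-41/90, -89/360), radius 1/810; b2: center (-11/20, -1/5), radius 1/100; b3: center (1/4, -1/4), radius 1/10; b4: center (-19/40, -11/40), radius 1/120; b5: center (-4/9, -91/360), radius 1/900; second: b1: center (1/2, -1/2), radius 1/5; b2: center (-7/12, 1/2), radius 1/42; b3: center (-5/12, 7/12), radius 1/36; b4: center (-35/72, 7/12), radius 1/180; b5: center (-37/72, 7/12), radius 1/180


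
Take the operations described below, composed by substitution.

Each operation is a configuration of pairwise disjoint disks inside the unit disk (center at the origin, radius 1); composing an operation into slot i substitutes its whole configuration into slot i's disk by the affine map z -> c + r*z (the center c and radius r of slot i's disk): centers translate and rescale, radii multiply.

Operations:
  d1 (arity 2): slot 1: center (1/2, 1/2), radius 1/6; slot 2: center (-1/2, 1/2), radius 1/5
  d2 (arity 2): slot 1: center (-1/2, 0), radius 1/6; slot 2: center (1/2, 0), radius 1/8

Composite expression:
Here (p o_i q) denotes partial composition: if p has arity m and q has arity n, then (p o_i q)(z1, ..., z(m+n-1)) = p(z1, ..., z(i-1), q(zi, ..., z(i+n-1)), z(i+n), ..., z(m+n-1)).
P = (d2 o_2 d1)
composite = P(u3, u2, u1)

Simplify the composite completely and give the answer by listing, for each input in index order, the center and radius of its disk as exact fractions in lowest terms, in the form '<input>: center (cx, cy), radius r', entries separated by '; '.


Only the slot chain above each u matters under d2; compose those maps.
for u3, the 1-step affine chain lands on center (-1/2, 0), radius 1/6
for u2, the 2-step affine chain lands on center (9/16, 1/16), radius 1/48
for u1, the 2-step affine chain lands on center (7/16, 1/16), radius 1/40

u1: center (7/16, 1/16), radius 1/40; u2: center (9/16, 1/16), radius 1/48; u3: center (-1/2, 0), radius 1/6


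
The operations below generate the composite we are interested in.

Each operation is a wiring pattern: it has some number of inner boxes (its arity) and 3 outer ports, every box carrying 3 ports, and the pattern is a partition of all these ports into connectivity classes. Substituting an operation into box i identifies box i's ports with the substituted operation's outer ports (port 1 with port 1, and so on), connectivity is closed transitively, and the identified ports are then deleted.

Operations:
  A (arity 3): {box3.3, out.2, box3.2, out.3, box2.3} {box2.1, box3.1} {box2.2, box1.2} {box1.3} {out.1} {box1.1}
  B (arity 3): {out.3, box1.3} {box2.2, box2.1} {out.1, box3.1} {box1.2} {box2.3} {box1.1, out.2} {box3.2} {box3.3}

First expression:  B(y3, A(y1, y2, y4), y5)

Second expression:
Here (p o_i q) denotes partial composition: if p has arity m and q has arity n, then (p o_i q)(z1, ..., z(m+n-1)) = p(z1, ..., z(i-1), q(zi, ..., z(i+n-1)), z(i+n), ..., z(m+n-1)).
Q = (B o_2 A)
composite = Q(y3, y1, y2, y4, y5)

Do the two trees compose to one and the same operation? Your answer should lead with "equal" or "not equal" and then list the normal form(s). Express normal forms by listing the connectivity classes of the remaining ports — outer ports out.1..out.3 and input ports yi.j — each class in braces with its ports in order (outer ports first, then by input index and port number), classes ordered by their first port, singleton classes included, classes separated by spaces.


equal; the common form is {out.1, y5.1} {out.2, y3.1} {out.3, y3.3} {y1.1} {y1.2, y2.2} {y1.3} {y2.1, y4.1} {y2.3, y4.2, y4.3} {y3.2} {y5.2} {y5.3}

In normal form, the first expression is {out.1, y5.1} {out.2, y3.1} {out.3, y3.3} {y1.1} {y1.2, y2.2} {y1.3} {y2.1, y4.1} {y2.3, y4.2, y4.3} {y3.2} {y5.2} {y5.3}
In normal form, the second expression is {out.1, y5.1} {out.2, y3.1} {out.3, y3.3} {y1.1} {y1.2, y2.2} {y1.3} {y2.1, y4.1} {y2.3, y4.2, y4.3} {y3.2} {y5.2} {y5.3}
The normal forms match — equal.


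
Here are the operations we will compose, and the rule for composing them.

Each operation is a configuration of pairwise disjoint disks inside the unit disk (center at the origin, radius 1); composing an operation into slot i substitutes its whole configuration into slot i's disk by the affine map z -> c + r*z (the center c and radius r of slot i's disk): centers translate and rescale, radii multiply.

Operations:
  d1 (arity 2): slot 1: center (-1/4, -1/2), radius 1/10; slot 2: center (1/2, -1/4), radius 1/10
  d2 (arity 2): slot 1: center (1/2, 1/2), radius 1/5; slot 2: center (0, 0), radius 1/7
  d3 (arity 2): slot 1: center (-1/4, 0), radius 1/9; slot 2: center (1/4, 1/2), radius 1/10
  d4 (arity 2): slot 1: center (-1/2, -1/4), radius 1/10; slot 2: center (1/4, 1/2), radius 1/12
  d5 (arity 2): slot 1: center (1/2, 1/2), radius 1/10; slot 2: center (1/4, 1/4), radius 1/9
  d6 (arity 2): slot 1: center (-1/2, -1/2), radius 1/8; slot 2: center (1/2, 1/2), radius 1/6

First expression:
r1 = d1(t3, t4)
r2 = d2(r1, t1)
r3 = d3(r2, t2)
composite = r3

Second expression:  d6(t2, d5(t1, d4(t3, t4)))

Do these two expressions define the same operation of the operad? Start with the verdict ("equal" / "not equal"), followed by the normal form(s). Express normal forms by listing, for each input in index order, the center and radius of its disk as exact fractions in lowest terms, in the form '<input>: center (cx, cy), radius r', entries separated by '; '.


not equal — first t1: center (-1/4, 0), radius 1/63; t2: center (1/4, 1/2), radius 1/10; t3: center (-1/5, 2/45), radius 1/450; t4: center (-11/60, 1/20), radius 1/450, second t1: center (7/12, 7/12), radius 1/60; t2: center (-1/2, -1/2), radius 1/8; t3: center (115/216, 29/54), radius 1/540; t4: center (59/108, 119/216), radius 1/648

Normal form of the first expression: t1: center (-1/4, 0), radius 1/63; t2: center (1/4, 1/2), radius 1/10; t3: center (-1/5, 2/45), radius 1/450; t4: center (-11/60, 1/20), radius 1/450
Normal form of the second expression: t1: center (7/12, 7/12), radius 1/60; t2: center (-1/2, -1/2), radius 1/8; t3: center (115/216, 29/54), radius 1/540; t4: center (59/108, 119/216), radius 1/648
They disagree, so not equal.


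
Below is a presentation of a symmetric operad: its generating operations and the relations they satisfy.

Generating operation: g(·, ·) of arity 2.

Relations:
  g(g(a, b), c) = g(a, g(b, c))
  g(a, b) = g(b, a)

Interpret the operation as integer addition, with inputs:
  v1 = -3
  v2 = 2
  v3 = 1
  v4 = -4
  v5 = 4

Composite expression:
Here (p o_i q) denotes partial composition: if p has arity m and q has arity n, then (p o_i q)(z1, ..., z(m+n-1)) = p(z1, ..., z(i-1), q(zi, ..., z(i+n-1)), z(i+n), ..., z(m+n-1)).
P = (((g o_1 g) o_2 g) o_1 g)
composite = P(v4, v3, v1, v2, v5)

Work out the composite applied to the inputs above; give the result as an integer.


g(v4, v3) = -3
g(v1, v2) = -1
g(g(v4, v3), g(v1, v2)) = -4
g(g(g(v4, v3), g(v1, v2)), v5) = 0

0
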